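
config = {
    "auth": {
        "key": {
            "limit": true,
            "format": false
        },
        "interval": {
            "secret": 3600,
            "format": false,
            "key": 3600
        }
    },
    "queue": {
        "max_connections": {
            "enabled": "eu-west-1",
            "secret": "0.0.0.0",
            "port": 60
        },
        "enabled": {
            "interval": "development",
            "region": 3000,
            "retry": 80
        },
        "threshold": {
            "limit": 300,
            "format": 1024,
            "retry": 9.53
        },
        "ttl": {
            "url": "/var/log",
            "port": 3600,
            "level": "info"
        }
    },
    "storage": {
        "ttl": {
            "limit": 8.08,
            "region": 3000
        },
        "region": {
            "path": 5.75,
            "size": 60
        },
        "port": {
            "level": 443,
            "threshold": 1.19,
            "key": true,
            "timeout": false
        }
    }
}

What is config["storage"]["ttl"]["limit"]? 8.08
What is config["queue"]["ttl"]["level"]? "info"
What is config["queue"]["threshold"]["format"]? 1024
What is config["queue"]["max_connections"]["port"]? 60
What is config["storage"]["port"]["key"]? True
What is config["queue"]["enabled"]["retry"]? 80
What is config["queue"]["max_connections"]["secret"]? "0.0.0.0"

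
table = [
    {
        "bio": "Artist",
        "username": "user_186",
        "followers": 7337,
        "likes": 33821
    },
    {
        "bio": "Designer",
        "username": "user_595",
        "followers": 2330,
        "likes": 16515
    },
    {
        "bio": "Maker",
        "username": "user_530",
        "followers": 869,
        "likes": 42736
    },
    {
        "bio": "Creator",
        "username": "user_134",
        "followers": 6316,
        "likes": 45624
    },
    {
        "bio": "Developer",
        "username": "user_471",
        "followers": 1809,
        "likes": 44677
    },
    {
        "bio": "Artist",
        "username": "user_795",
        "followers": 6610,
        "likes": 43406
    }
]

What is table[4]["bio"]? "Developer"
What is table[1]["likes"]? 16515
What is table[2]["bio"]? "Maker"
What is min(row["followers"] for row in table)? 869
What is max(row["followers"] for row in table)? 7337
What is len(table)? 6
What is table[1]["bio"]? "Designer"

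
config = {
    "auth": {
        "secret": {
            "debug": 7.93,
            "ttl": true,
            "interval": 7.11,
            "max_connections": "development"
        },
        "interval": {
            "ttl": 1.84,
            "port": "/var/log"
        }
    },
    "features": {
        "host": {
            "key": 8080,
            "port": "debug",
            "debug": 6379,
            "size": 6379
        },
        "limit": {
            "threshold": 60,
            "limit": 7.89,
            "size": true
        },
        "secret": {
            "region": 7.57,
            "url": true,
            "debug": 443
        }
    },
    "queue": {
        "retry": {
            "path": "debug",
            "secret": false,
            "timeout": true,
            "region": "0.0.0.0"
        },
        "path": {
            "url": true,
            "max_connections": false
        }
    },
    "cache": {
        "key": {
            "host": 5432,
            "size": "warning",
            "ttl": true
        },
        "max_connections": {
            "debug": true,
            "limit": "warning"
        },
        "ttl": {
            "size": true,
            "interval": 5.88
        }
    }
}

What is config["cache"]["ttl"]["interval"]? 5.88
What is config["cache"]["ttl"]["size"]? True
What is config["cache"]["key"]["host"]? 5432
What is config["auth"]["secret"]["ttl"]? True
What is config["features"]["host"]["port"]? "debug"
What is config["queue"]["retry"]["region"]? "0.0.0.0"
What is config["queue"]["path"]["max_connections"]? False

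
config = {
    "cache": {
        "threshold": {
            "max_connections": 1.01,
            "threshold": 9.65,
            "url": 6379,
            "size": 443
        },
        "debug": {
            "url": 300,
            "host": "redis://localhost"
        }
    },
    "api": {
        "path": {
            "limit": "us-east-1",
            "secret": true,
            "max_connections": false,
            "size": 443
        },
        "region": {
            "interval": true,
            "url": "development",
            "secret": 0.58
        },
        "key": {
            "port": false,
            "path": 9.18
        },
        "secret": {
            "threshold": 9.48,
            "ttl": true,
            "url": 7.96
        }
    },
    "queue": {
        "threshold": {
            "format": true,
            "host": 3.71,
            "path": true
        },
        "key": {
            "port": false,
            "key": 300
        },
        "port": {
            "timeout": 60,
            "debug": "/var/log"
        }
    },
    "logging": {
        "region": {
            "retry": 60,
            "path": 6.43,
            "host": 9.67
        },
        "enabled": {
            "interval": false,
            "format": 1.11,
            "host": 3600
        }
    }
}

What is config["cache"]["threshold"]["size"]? 443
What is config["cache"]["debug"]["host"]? "redis://localhost"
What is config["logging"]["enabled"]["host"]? 3600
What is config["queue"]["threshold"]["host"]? 3.71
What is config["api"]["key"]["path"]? 9.18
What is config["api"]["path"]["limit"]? "us-east-1"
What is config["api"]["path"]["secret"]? True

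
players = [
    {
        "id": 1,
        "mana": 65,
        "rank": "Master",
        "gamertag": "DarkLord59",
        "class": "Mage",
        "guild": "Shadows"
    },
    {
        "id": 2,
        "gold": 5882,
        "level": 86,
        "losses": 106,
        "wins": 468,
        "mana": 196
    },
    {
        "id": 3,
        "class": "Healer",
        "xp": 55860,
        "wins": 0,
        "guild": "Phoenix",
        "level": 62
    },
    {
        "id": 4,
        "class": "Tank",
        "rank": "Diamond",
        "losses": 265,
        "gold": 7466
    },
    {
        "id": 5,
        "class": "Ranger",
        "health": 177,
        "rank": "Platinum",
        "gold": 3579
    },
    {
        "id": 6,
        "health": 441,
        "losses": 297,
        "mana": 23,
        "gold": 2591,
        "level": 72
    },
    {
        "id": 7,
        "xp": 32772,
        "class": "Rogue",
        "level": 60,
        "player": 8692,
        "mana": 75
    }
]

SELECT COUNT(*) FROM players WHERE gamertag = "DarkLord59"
1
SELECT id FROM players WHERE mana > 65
[2, 7]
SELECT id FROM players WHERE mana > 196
[]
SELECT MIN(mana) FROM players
23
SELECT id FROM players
[1, 2, 3, 4, 5, 6, 7]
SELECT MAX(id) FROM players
7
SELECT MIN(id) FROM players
1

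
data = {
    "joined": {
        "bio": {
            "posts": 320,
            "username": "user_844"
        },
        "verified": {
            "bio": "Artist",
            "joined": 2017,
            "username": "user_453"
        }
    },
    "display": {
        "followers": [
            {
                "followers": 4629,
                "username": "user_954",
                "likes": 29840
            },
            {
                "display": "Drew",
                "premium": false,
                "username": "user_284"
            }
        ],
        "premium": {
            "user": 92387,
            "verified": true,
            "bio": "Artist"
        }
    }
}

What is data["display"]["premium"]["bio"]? "Artist"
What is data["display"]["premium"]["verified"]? True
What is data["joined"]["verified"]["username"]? "user_453"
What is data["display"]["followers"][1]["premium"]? False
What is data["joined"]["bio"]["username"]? "user_844"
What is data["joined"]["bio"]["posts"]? 320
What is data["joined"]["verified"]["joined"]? 2017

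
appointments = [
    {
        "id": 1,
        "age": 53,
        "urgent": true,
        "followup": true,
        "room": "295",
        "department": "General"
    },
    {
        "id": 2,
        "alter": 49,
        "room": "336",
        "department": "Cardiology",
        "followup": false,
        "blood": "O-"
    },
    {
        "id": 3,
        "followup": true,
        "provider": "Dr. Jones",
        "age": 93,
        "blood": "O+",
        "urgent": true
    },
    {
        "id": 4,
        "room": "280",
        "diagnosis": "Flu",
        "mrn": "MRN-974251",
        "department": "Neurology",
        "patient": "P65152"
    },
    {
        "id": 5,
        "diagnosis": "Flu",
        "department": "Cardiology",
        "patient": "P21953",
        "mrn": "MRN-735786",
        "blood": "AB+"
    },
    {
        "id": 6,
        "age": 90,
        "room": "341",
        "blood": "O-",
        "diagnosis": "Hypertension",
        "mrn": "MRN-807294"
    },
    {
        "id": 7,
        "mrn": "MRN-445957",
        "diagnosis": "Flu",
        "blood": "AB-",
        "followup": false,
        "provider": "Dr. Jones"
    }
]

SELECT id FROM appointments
[1, 2, 3, 4, 5, 6, 7]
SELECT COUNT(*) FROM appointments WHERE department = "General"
1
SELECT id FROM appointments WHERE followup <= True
[1, 2, 3, 7]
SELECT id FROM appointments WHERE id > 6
[7]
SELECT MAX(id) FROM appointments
7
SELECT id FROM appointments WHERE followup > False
[1, 3]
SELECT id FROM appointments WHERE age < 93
[1, 6]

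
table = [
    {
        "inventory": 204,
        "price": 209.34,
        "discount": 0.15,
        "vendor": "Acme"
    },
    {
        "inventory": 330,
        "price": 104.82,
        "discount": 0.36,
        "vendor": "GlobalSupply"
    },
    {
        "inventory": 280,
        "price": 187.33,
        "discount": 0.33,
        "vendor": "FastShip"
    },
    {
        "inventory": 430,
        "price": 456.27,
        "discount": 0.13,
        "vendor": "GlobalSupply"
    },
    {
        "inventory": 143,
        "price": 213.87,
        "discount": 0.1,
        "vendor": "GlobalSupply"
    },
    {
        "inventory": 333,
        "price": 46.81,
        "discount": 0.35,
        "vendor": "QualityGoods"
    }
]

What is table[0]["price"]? 209.34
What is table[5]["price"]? 46.81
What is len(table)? 6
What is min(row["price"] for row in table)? 46.81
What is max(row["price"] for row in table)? 456.27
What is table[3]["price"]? 456.27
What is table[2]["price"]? 187.33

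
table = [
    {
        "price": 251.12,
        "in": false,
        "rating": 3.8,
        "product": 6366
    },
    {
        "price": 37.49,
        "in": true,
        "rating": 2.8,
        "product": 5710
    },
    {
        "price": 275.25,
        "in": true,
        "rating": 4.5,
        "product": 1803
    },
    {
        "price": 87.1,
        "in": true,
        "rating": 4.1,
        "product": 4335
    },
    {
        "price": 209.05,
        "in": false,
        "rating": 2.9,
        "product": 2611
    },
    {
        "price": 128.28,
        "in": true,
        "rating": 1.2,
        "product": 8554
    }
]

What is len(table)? 6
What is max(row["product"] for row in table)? 8554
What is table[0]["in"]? False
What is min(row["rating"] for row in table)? 1.2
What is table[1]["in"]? True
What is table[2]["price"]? 275.25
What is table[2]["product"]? 1803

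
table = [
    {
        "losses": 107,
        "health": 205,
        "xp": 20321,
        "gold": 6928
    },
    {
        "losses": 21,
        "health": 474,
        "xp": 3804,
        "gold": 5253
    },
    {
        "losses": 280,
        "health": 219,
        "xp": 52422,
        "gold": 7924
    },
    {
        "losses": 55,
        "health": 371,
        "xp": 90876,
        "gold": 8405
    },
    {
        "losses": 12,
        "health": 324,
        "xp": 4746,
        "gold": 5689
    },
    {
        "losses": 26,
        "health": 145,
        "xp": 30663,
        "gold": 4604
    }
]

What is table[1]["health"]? 474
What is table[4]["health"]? 324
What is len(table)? 6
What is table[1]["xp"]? 3804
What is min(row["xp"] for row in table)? 3804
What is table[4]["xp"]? 4746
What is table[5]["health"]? 145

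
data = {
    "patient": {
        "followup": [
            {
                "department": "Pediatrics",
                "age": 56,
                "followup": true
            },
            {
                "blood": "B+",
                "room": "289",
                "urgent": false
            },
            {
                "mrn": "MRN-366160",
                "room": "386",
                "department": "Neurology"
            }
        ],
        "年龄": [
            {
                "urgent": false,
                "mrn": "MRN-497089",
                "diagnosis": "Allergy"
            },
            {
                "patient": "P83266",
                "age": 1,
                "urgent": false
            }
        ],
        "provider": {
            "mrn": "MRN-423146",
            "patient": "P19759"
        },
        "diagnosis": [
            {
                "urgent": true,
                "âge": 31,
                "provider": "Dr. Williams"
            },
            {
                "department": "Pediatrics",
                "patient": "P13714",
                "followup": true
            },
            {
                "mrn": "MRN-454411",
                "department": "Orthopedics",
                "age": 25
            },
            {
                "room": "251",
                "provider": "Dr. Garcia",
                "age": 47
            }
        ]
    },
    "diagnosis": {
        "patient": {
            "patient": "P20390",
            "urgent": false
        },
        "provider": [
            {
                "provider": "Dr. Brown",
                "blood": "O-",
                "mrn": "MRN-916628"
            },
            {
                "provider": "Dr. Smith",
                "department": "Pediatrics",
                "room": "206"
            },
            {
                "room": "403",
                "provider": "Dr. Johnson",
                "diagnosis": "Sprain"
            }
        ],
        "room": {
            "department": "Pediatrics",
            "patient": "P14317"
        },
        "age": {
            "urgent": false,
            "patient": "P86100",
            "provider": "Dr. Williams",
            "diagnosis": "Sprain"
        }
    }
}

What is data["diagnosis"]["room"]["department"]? "Pediatrics"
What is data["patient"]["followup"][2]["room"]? "386"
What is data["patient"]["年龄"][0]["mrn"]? "MRN-497089"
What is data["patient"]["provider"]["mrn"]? "MRN-423146"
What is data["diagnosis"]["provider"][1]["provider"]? "Dr. Smith"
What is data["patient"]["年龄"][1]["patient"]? "P83266"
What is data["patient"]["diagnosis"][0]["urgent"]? True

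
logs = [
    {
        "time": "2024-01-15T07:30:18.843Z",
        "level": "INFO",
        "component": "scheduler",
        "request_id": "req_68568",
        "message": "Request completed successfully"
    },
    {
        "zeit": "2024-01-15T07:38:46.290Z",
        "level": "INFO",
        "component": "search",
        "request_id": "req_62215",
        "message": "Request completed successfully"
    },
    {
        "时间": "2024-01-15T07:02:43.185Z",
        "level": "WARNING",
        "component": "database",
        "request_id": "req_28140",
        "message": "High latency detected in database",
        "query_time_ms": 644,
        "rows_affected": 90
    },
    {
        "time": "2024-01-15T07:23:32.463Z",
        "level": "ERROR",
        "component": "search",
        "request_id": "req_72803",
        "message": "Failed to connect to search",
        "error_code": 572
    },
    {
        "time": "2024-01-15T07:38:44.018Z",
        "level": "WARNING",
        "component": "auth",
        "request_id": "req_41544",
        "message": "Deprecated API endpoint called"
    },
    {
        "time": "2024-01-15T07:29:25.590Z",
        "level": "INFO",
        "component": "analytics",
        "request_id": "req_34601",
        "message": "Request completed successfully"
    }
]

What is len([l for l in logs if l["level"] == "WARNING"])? 2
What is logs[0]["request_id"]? "req_68568"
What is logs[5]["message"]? "Request completed successfully"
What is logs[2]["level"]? "WARNING"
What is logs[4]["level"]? "WARNING"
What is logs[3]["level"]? "ERROR"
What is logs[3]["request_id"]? "req_72803"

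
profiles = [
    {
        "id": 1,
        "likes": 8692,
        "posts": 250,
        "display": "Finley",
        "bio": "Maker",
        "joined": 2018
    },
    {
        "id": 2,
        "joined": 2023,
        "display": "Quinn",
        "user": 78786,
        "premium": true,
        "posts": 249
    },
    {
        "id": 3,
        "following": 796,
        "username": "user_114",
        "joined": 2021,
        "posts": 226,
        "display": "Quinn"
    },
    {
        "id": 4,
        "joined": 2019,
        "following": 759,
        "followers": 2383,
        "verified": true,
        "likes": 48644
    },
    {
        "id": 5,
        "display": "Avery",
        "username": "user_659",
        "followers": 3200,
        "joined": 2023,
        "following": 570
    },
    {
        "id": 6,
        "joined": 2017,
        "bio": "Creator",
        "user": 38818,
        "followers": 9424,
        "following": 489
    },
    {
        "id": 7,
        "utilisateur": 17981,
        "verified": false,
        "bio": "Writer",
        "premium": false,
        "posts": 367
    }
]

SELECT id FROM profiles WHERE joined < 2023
[1, 3, 4, 6]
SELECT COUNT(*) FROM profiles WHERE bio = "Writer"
1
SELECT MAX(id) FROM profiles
7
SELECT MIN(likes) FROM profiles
8692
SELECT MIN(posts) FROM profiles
226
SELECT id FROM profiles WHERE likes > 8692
[4]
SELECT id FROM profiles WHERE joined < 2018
[6]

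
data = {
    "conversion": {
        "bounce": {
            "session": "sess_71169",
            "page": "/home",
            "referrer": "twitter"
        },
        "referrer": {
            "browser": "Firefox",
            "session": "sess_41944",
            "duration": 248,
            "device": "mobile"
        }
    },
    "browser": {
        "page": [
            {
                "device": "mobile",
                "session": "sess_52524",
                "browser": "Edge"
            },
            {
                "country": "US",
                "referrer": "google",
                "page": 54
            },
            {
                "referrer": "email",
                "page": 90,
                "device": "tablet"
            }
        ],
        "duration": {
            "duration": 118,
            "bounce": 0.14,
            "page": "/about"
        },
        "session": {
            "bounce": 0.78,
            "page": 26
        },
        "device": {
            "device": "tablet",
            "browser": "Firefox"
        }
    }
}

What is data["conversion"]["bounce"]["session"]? "sess_71169"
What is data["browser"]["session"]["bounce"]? 0.78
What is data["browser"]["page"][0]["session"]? "sess_52524"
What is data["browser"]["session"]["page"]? 26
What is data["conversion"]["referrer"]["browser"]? "Firefox"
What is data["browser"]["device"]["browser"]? "Firefox"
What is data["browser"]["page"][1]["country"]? "US"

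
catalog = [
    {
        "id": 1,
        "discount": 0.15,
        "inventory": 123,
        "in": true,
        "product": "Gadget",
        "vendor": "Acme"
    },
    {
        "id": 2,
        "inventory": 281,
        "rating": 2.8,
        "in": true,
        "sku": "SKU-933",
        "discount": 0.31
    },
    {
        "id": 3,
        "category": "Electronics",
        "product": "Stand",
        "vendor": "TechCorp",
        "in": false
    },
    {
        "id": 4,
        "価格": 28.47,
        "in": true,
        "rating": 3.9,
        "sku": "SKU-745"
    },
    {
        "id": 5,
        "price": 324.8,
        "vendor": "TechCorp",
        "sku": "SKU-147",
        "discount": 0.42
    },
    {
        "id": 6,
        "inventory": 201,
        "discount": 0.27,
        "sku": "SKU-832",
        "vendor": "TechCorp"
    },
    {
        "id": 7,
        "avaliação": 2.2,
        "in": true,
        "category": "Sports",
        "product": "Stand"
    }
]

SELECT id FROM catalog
[1, 2, 3, 4, 5, 6, 7]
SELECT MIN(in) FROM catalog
False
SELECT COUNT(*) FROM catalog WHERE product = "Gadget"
1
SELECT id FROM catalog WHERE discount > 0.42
[]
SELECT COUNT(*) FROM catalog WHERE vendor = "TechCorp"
3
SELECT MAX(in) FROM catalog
True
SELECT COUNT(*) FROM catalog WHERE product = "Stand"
2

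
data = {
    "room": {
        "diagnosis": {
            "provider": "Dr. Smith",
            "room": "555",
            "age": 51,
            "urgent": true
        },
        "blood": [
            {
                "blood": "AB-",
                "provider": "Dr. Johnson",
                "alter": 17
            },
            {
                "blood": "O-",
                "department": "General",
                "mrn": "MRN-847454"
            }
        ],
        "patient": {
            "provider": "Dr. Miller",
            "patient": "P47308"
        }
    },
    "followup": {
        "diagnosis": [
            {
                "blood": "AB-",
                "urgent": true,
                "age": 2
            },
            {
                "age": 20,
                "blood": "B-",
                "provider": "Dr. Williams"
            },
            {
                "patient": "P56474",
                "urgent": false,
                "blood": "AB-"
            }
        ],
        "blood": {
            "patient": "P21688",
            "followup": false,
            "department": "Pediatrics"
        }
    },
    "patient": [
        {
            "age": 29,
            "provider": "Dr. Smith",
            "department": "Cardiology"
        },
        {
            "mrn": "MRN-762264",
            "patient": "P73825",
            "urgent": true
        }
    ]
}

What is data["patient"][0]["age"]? 29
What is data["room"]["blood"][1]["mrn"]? "MRN-847454"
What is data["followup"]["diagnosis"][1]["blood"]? "B-"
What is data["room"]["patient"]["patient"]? "P47308"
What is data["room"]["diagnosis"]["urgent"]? True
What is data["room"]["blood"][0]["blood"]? "AB-"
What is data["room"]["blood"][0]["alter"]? 17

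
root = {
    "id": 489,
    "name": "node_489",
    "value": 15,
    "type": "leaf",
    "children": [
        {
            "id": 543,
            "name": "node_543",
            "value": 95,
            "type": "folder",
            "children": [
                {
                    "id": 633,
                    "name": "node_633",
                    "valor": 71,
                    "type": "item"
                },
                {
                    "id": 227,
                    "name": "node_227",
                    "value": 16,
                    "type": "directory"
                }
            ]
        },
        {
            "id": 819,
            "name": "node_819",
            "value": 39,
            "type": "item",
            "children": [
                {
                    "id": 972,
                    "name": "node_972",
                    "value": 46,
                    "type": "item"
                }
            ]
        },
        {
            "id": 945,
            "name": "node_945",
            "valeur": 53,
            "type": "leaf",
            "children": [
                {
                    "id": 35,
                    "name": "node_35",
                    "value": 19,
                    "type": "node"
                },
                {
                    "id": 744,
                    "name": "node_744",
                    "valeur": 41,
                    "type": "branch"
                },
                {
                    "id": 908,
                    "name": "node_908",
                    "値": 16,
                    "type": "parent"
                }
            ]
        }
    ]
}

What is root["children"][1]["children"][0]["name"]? "node_972"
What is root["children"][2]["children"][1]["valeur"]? 41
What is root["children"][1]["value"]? 39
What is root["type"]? "leaf"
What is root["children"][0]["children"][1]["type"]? "directory"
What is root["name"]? "node_489"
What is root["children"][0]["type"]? "folder"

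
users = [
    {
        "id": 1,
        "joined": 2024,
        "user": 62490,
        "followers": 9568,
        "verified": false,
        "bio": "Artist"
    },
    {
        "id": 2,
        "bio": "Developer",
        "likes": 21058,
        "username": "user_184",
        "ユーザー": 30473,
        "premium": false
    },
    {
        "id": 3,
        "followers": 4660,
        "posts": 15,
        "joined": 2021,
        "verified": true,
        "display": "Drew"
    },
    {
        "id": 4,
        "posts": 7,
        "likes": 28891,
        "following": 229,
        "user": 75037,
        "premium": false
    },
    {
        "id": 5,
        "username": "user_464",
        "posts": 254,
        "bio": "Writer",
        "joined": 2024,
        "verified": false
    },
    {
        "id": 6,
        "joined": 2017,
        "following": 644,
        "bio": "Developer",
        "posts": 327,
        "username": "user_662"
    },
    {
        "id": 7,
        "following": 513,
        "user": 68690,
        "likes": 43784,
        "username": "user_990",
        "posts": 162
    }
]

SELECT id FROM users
[1, 2, 3, 4, 5, 6, 7]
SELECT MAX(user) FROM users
75037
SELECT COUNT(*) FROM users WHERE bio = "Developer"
2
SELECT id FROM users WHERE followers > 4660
[1]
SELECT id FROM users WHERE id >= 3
[3, 4, 5, 6, 7]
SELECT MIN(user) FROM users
62490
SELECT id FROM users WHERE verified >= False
[1, 3, 5]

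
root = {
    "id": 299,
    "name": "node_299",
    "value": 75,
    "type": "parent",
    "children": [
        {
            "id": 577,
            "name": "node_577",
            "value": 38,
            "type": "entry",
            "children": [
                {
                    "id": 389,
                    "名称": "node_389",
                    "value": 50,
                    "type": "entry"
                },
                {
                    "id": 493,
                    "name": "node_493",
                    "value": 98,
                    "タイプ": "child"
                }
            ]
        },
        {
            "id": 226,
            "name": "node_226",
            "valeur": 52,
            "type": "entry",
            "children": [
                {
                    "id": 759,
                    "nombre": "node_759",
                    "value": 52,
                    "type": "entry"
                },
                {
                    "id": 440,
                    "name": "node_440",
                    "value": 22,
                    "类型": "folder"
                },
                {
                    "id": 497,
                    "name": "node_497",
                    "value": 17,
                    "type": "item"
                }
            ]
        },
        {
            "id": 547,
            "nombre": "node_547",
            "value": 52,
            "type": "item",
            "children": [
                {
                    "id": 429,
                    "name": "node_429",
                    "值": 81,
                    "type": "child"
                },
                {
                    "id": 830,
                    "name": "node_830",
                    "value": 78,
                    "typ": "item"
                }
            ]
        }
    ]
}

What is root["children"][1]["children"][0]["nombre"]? "node_759"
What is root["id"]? 299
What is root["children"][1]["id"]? 226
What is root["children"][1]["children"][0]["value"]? 52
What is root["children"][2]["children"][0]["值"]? 81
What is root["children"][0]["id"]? 577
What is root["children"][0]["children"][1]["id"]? 493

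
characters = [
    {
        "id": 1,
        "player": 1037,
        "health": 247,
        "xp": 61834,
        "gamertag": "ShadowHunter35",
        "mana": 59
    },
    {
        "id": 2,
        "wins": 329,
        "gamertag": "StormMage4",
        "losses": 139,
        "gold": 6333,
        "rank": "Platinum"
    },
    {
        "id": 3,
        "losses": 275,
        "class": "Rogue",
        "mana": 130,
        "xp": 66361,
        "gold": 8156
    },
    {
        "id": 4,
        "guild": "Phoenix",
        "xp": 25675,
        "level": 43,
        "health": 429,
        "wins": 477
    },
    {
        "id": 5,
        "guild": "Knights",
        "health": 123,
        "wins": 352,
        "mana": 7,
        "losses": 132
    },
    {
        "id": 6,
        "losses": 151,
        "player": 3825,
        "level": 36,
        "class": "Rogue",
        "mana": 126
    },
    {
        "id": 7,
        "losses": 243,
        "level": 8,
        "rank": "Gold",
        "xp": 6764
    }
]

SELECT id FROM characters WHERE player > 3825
[]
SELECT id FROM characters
[1, 2, 3, 4, 5, 6, 7]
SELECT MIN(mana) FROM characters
7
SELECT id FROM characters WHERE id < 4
[1, 2, 3]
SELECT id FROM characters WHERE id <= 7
[1, 2, 3, 4, 5, 6, 7]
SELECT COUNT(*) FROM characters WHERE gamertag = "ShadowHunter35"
1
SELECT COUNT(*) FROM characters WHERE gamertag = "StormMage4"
1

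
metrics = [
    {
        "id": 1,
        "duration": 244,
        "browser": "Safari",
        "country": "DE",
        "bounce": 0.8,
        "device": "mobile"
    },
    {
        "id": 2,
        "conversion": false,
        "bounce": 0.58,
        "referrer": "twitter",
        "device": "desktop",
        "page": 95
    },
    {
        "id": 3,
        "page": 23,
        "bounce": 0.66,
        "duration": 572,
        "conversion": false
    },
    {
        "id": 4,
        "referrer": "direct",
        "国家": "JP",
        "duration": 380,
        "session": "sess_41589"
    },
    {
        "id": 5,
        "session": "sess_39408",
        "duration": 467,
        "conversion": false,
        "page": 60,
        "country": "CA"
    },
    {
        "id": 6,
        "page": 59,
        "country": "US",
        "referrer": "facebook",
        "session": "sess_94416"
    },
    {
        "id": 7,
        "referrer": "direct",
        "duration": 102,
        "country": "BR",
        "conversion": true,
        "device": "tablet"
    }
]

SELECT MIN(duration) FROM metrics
102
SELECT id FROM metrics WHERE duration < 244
[7]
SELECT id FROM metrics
[1, 2, 3, 4, 5, 6, 7]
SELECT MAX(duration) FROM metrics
572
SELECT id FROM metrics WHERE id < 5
[1, 2, 3, 4]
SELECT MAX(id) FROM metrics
7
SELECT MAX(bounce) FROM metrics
0.8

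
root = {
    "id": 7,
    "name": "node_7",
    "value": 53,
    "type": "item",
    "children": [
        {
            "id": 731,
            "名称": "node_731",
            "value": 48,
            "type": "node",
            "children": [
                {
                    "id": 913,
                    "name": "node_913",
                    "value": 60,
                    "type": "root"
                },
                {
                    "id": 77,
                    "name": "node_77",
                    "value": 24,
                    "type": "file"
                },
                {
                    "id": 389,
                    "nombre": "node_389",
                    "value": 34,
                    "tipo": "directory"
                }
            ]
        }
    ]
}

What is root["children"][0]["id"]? 731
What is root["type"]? "item"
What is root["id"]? 7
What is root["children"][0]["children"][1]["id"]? 77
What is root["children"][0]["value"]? 48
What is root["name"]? "node_7"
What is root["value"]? 53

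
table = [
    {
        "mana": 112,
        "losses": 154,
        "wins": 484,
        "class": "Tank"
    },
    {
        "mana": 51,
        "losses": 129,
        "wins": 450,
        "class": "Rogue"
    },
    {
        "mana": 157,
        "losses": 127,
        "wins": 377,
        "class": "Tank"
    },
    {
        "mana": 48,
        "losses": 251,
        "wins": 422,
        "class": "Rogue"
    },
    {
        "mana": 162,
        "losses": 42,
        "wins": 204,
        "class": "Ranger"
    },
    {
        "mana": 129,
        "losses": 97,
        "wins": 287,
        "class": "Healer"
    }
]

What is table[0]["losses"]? 154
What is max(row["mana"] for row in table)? 162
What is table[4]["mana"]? 162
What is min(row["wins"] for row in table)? 204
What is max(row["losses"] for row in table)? 251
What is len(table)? 6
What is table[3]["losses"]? 251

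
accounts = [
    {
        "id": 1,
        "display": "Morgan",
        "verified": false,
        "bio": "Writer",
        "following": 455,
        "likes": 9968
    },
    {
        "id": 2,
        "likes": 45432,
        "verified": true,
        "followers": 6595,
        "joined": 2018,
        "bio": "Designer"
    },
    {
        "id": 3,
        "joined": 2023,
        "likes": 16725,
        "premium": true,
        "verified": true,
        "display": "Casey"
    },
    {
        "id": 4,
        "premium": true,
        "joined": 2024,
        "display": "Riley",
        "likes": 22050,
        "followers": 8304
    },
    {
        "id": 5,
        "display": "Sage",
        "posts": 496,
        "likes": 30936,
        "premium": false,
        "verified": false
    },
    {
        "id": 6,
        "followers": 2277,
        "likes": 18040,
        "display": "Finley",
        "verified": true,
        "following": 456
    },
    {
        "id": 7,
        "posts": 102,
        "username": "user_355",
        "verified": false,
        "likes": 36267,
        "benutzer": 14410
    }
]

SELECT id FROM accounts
[1, 2, 3, 4, 5, 6, 7]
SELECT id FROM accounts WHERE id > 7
[]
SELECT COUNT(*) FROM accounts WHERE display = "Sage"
1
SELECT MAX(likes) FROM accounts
45432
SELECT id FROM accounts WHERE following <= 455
[1]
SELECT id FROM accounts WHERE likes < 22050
[1, 3, 6]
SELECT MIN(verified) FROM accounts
False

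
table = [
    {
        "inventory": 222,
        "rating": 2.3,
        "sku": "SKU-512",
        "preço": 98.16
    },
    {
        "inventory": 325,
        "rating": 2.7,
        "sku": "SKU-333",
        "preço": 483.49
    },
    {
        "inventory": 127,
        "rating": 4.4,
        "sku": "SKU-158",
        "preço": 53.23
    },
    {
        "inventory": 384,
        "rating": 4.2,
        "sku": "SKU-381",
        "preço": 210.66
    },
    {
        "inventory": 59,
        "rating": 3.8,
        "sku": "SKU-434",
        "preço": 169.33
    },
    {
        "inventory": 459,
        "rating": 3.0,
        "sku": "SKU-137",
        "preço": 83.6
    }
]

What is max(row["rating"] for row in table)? 4.4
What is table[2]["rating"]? 4.4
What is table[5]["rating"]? 3.0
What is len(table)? 6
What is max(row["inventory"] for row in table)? 459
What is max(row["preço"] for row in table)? 483.49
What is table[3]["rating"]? 4.2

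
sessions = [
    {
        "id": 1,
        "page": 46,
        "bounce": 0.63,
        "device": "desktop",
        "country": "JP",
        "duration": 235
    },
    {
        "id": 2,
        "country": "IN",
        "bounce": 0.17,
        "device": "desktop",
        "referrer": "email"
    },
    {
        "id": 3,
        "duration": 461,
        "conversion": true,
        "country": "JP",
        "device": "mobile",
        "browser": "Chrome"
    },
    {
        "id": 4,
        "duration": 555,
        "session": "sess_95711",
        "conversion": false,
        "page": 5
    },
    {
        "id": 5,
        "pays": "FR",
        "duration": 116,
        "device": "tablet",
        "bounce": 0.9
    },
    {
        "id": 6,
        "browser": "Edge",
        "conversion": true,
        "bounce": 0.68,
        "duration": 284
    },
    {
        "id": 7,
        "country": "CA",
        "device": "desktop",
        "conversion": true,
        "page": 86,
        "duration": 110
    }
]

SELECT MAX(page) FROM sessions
86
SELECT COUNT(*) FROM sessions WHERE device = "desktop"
3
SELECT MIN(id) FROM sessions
1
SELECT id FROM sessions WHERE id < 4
[1, 2, 3]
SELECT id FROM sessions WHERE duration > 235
[3, 4, 6]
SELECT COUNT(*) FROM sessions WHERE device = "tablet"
1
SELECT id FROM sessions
[1, 2, 3, 4, 5, 6, 7]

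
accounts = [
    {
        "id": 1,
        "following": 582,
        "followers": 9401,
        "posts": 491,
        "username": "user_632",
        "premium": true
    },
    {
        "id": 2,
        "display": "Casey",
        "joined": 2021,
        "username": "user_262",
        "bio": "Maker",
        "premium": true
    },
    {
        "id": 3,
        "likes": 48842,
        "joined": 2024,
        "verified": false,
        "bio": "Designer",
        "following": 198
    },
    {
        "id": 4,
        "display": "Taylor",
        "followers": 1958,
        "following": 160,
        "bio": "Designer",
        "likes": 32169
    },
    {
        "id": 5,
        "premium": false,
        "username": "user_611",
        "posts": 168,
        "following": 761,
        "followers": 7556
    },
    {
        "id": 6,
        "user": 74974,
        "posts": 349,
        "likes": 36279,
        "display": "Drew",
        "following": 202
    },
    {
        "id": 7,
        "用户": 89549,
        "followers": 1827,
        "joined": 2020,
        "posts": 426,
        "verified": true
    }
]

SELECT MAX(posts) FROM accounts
491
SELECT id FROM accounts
[1, 2, 3, 4, 5, 6, 7]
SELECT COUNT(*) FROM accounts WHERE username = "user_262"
1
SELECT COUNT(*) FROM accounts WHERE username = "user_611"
1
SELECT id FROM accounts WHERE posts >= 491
[1]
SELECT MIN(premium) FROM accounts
False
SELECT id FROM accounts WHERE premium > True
[]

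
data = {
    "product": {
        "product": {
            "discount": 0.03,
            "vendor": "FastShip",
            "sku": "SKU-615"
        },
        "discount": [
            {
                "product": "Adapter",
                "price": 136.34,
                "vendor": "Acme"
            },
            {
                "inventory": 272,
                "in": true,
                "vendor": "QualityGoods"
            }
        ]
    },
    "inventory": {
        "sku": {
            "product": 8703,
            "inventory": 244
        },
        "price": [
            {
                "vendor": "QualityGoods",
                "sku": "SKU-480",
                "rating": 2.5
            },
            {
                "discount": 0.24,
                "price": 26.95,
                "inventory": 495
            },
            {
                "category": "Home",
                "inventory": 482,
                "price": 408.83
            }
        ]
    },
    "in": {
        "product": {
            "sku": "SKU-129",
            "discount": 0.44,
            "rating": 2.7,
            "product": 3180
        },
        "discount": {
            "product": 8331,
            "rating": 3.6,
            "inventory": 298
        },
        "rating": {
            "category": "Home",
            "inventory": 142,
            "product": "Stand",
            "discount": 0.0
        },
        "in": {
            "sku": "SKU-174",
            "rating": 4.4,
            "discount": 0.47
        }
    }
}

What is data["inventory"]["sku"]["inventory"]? 244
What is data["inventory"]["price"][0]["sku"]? "SKU-480"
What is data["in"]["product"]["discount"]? 0.44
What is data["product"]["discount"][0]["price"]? 136.34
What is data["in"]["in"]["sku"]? "SKU-174"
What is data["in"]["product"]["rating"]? 2.7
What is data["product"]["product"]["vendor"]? "FastShip"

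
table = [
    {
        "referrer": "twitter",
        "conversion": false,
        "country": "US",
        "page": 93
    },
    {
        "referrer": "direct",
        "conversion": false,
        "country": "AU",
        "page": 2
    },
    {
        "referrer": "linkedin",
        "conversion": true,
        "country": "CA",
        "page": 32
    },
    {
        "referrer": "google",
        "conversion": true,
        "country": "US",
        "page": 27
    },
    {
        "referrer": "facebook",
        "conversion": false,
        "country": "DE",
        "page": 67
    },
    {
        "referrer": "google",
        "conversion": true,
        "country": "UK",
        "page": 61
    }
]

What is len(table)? 6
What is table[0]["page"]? 93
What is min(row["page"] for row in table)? 2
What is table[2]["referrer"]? "linkedin"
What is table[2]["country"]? "CA"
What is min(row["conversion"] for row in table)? False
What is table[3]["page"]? 27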